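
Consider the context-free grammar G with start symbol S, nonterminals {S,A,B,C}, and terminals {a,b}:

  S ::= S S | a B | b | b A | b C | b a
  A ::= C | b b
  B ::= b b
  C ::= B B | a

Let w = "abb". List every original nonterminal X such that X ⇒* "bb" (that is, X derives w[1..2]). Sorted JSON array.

CNF form of G:
  S -> S S | T0 A | T0 C | T0 T1 | T1 B | b
  A -> B B | T0 T0 | a
  B -> T0 T0
  C -> B B | a
  T0 -> b
  T1 -> a

CYK fill — only the sub-triangle for w[1..2]:
  cell(1,1) b: {S,T0}  orig:{S}
  cell(2,2) b: {S,T0}  orig:{S}
  cell(1,2) bb: {A,B,S}

Original NTs in T[1,2] deriving "bb": ["A", "B", "S"]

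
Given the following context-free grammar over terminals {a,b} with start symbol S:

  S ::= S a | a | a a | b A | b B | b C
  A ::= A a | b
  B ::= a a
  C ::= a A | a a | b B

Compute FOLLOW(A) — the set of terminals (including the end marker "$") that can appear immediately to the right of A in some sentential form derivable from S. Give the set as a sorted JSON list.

FIRST sets, iterate to fixpoint:
round 1:
  A via A→b: +{b}
  B via B→a a: +{a}
  C via C→a A: +{a}
  C via C→b B: +{b}
  S via S→a: +{a}
  S via S→b A: +{b}
  S: {a,b}  A: {b}  B: {a}  C: {a,b}
round 2: (stable)
  S: {a,b}  A: {b}  B: {a}  C: {a,b}

Compute FOLLOW by fixpoint:
initialize: $ ∈ FOLLOW(S)
pass 1:
  A→A a: FOLLOW(A) ⊇ FIRST(a) = {a}; new: +{a}
  S→S a: FOLLOW(S) ⊇ FIRST(a) = {a}; new: +{a}
  S→b A: FOLLOW(A) ⊇ FOLLOW(S) ⊇ {$,a}; new: +{$}
  S→b B: FOLLOW(B) ⊇ FOLLOW(S) ⊇ {$,a}; new: +{$,a}
  S→b C: FOLLOW(C) ⊇ FOLLOW(S) ⊇ {$,a}; new: +{$,a}
  FOLLOW(S)={$,a}  FOLLOW(A)={$,a}  FOLLOW(B)={$,a}  FOLLOW(C)={$,a}
pass 2: — fixpoint
  FOLLOW(S)={$,a}  FOLLOW(A)={$,a}  FOLLOW(B)={$,a}  FOLLOW(C)={$,a}

FOLLOW(A) = ["$", "a"]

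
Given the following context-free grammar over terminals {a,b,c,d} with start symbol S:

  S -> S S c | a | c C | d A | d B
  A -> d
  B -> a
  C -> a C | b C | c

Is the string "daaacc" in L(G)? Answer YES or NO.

CNF form of G:
  S -> S X4 | T2 C | T3 A | T3 B | a
  A -> d
  B -> a
  C -> T0 C | T1 C | c
  T0 -> a
  T1 -> b
  T2 -> c
  T3 -> d
  X4 -> S T2

CYK table (by increasing span):
  T[0,0] 'd' = {A,T3}  orig:{A}
  T[1,1] 'a' = {B,S,T0}  orig:{B,S}
  T[2,2] 'a' = {B,S,T0}  orig:{B,S}
  T[3,3] 'a' = {B,S,T0}  orig:{B,S}
  T[4,4] 'c' = {C,T2}  orig:{C}
  T[5,5] 'c' = {C,T2}  orig:{C}
  T[0,1] 'da' = {S}
  T[1,2] 'aa' = ∅
  T[2,3] 'aa' = ∅
  T[3,4] 'ac' = {C,X4}  orig:{C}
  T[4,5] 'cc' = {S}
  T[0,2] 'daa' = ∅
  T[1,3] 'aaa' = ∅
  T[2,4] 'aac' = {C,S}
  T[3,5] 'acc' = ∅
  T[0,3] 'daaa' = ∅
  T[1,4] 'aaac' = {C}
  T[2,5] 'aacc' = {X4}  orig:{}
  T[0,4] 'daaac' = ∅
  T[1,5] 'aaacc' = {S}
  T[0,5] 'daaacc' = {S}

S ∈ T[0,5] ⇒ YES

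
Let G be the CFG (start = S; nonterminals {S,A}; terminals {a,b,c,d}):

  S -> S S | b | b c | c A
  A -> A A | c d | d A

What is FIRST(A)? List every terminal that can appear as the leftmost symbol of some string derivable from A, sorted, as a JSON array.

Compute FIRST by fixpoint:
round 1:
  A via A→c d: +{c}
  A via A→d A: +{d}
  S via S→b: +{b}
  S via S→c A: +{c}
  FIRST(S)={b,c}  FIRST(A)={c,d}
round 2: done
  FIRST(S)={b,c}  FIRST(A)={c,d}

FIRST(A) = ["c", "d"]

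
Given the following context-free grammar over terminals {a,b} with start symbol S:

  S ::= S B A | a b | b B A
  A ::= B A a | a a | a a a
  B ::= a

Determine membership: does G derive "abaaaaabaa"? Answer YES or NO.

Convert to CNF:
  S -> S X4 | T0 T1 | T1 X5
  A -> B X2 | T0 T0 | T0 X3
  B -> a
  T0 -> a
  T1 -> b
  X2 -> A T0
  X3 -> T0 T0
  X4 -> B A
  X5 -> B A

CYK fill:
  [0..0]={B,T0}  "a"  orig:{B}
  [1..1]={T1}  "b"  orig:{}
  [2..2]={B,T0}  "a"  orig:{B}
  [3..3]={B,T0}  "a"  orig:{B}
  [4..4]={B,T0}  "a"  orig:{B}
  [5..5]={B,T0}  "a"  orig:{B}
  [6..6]={B,T0}  "a"  orig:{B}
  [7..7]={T1}  "b"  orig:{}
  [8..8]={B,T0}  "a"  orig:{B}
  [9..9]={B,T0}  "a"  orig:{B}
  [0..1]={S}  "ab"
  [1..2]=∅  "ba"
  [2..3]={A,X3}  "aa"  orig:{A}
  [3..4]={A,X3}  "aa"  orig:{A}
  [4..5]={A,X3}  "aa"  orig:{A}
  [5..6]={A,X3}  "aa"  orig:{A}
  [6..7]={S}  "ab"
  [7..8]=∅  "ba"
  [8..9]={A,X3}  "aa"  orig:{A}
  [0..2]=∅  "aba"
  [1..3]=∅  "baa"
  [2..4]={A,X2,X4,X5}  "aaa"  orig:{A}
  [3..5]={A,X2,X4,X5}  "aaa"  orig:{A}
  [4..6]={A,X2,X4,X5}  "aaa"  orig:{A}
  [5..7]=∅  "aab"
  [6..8]=∅  "aba"
  [7..9]=∅  "baa"
  [0..3]=∅  "abaa"
  [1..4]={S}  "baaa"
  [2..5]={A,X2,X4,X5}  "aaaa"  orig:{A}
  [3..6]={A,X2,X4,X5}  "aaaa"  orig:{A}
  [4..7]=∅  "aaab"
  [5..8]=∅  "aaba"
  [6..9]=∅  "abaa"
  [0..4]={S}  "abaaa"
  [1..5]={S}  "baaaa"
  [2..6]={A,X2,X4,X5}  "aaaaa"  orig:{A}
  [3..7]=∅  "aaaab"
  [4..8]=∅  "aaaba"
  [5..9]=∅  "aabaa"
  [0..5]={S}  "abaaaa"
  [1..6]={S}  "baaaaa"
  [2..7]=∅  "aaaaab"
  [3..8]=∅  "aaaaba"
  [4..9]=∅  "aaabaa"
  [0..6]={S}  "abaaaaa"
  [1..7]=∅  "baaaaab"
  [2..8]=∅  "aaaaaba"
  [3..9]=∅  "aaaabaa"
  [0..7]=∅  "abaaaaab"
  [1..8]=∅  "baaaaaba"
  [2..9]=∅  "aaaaabaa"
  [0..8]=∅  "abaaaaaba"
  [1..9]=∅  "baaaaabaa"
  [0..9]=∅  "abaaaaabaa"

S ∉ T[0,9] ⇒ NO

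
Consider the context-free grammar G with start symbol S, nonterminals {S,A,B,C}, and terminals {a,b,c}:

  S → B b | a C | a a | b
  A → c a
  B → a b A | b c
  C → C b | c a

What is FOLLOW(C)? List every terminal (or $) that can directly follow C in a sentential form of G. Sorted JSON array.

FIRST sets, iterate to fixpoint:
iter 1:
  A via A→c a: +{c}
  B via B→a b A: +{a}
  B via B→b c: +{b}
  C via C→c a: +{c}
  S via S→B b: +{a,b}
  S: {a,b}  A: {c}  B: {a,b}  C: {c}
iter 2: done
  S: {a,b}  A: {c}  B: {a,b}  C: {c}

FOLLOW iteration:
seed FOLLOW(S) with $
[1]
  C→C b: FOLLOW(C) ⊇ FIRST(b) = {b}; new: +{b}
  S→B b: FOLLOW(B) ⊇ FIRST(b) = {b}; new: +{b}
  S→a C: FOLLOW(C) ⊇ FOLLOW(S) ⊇ {$}; new: +{$}
  FOLLOW[S]={$}  FOLLOW[A]={}  FOLLOW[B]={b}  FOLLOW[C]={$,b}
[2]
  B→a b A: FOLLOW(A) ⊇ FOLLOW(B) ⊇ {b}; new: +{b}
  FOLLOW[S]={$}  FOLLOW[A]={b}  FOLLOW[B]={b}  FOLLOW[C]={$,b}
[3] — fixpoint
  FOLLOW[S]={$}  FOLLOW[A]={b}  FOLLOW[B]={b}  FOLLOW[C]={$,b}

FOLLOW(C) = ["$", "b"]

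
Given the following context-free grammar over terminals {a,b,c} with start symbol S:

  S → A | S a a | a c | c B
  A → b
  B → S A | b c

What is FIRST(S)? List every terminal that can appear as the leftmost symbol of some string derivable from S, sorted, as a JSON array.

FIRST iteration:
[1]
  A via A→b: +{b}
  B via B→b c: +{b}
  S via S→A: +{b}
  S via S→a c: +{a}
  S via S→c B: +{c}
  S: {a,b,c}  A: {b}  B: {b}
[2]
  B via B→S A: +{a,c}
  S: {a,b,c}  A: {b}  B: {a,b,c}
[3] (stable)
  S: {a,b,c}  A: {b}  B: {a,b,c}

FIRST(S) = ["a", "b", "c"]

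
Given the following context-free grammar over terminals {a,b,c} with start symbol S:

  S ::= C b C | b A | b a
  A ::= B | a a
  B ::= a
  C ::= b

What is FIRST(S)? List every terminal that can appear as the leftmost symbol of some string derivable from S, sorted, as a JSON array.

Compute FIRST by fixpoint:
round 1:
  A via A→a a: +{a}
  B via B→a: +{a}
  C via C→b: +{b}
  S via S→C b C: +{b}
  FIRST[S]={b}  FIRST[A]={a}  FIRST[B]={a}  FIRST[C]={b}
round 2: done
  FIRST[S]={b}  FIRST[A]={a}  FIRST[B]={a}  FIRST[C]={b}

FIRST(S) = ["b"]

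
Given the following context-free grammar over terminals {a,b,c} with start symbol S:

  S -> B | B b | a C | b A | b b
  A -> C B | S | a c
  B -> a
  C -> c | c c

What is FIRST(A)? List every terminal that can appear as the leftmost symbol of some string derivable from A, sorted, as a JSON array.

FIRST sets, iterate to fixpoint:
pass 1:
  A via A→a c: +{a}
  B via B→a: +{a}
  C via C→c: +{c}
  S via S→B: +{a}
  S via S→b A: +{b}
  FIRST[S]={a,b}  FIRST[A]={a}  FIRST[B]={a}  FIRST[C]={c}
pass 2:
  A via A→C B: +{c}
  A via A→S: +{b}
  FIRST[S]={a,b}  FIRST[A]={a,b,c}  FIRST[B]={a}  FIRST[C]={c}
pass 3: (no change)
  FIRST[S]={a,b}  FIRST[A]={a,b,c}  FIRST[B]={a}  FIRST[C]={c}

FIRST(A) = ["a", "b", "c"]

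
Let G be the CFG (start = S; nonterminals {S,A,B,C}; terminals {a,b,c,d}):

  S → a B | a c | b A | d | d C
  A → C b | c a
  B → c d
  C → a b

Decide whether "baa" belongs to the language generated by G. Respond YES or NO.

Convert to CNF:
  S -> T0 A | T2 B | T2 T1 | T3 C | d
  A -> C T0 | T1 T2
  B -> T1 T3
  C -> T2 T0
  T0 -> b
  T1 -> c
  T2 -> a
  T3 -> d

Fill CYK table bottom-up:
  [0..0]={T0}  "b"  orig:{}
  [1..1]={T2}  "a"  orig:{}
  [2..2]={T2}  "a"  orig:{}
  [0..1]=∅  "ba"
  [1..2]=∅  "aa"
  [0..2]=∅  "baa"

S ∉ T[0,2] ⇒ NO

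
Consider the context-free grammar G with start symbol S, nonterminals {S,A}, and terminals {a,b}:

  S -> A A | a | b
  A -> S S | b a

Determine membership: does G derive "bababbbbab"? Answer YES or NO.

Convert to CNF:
  S -> A A | a | b
  A -> S S | T0 T1
  T0 -> b
  T1 -> a

CYK fill:
  [0..0]={S,T0}  "b"  orig:{S}
  [1..1]={S,T1}  "a"  orig:{S}
  [2..2]={S,T0}  "b"  orig:{S}
  [3..3]={S,T1}  "a"  orig:{S}
  [4..4]={S,T0}  "b"  orig:{S}
  [5..5]={S,T0}  "b"  orig:{S}
  [6..6]={S,T0}  "b"  orig:{S}
  [7..7]={S,T0}  "b"  orig:{S}
  [8..8]={S,T1}  "a"  orig:{S}
  [9..9]={S,T0}  "b"  orig:{S}
  [0..1]={A}  "ba"
  [1..2]={A}  "ab"
  [2..3]={A}  "ba"
  [3..4]={A}  "ab"
  [4..5]={A}  "bb"
  [5..6]={A}  "bb"
  [6..7]={A}  "bb"
  [7..8]={A}  "ba"
  [8..9]={A}  "ab"
  [0..2]=∅  "bab"
  [1..3]=∅  "aba"
  [2..4]=∅  "bab"
  [3..5]=∅  "abb"
  [4..6]=∅  "bbb"
  [5..7]=∅  "bbb"
  [6..8]=∅  "bba"
  [7..9]=∅  "bab"
  [0..3]={S}  "baba"
  [1..4]={S}  "abab"
  [2..5]={S}  "babb"
  [3..6]={S}  "abbb"
  [4..7]={S}  "bbbb"
  [5..8]={S}  "bbba"
  [6..9]={S}  "bbab"
  [0..4]={A}  "babab"
  [1..5]={A}  "ababb"
  [2..6]={A}  "babbb"
  [3..7]={A}  "abbbb"
  [4..8]={A}  "bbbba"
  [5..9]={A}  "bbbab"
  [0..5]=∅  "bababb"
  [1..6]=∅  "ababbb"
  [2..7]=∅  "babbbb"
  [3..8]=∅  "abbbba"
  [4..9]=∅  "bbbbab"
  [0..6]={S}  "bababbb"
  [1..7]={S}  "ababbbb"
  [2..8]={S}  "babbbba"
  [3..9]={S}  "abbbbab"
  [0..7]={A}  "bababbbb"
  [1..8]={A}  "ababbbba"
  [2..9]={A}  "babbbbab"
  [0..8]=∅  "bababbbba"
  [1..9]=∅  "ababbbbab"
  [0..9]={S}  "bababbbbab"

S ∈ T[0,9] ⇒ YES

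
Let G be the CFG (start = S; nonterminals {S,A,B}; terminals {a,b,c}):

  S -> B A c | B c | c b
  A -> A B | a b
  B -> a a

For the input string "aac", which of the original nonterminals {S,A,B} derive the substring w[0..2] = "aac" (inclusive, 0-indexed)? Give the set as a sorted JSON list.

CNF form of G:
  S -> B T2 | B X3 | T2 T1
  A -> A B | T0 T1
  B -> T0 T0
  T0 -> a
  T1 -> b
  T2 -> c
  X3 -> A T2

Fill CYK table bottom-up — only the sub-triangle for w[0..2]:
  [0..0]={T0}  "a"  orig:{}
  [1..1]={T0}  "a"  orig:{}
  [2..2]={T2}  "c"  orig:{}
  [0..1]={B}  "aa"
  [1..2]=∅  "ac"
  [0..2]={S}  "aac"

Original NTs in T[0,2] deriving "aac": ["S"]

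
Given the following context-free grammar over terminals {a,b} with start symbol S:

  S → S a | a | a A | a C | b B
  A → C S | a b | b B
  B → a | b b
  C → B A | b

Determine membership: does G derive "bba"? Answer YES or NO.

CNF form of G:
  S -> S T0 | T0 A | T0 C | T1 B | a
  A -> C S | T0 T1 | T1 B
  B -> T1 T1 | a
  C -> B A | b
  T0 -> a
  T1 -> b

CYK fill:
  T[0,0] 'b' = {C,T1}  orig:{C}
  T[1,1] 'b' = {C,T1}  orig:{C}
  T[2,2] 'a' = {B,S,T0}  orig:{B,S}
  T[0,1] 'bb' = {B}
  T[1,2] 'ba' = {A,S}
  T[0,2] 'bba' = {A}

S ∉ T[0,2] ⇒ NO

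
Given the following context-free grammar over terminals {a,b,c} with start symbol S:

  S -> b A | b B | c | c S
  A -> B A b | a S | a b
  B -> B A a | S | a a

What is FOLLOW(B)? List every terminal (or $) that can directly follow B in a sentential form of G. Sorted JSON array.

Compute FIRST by fixpoint:
round 1:
  A via A→a S: +{a}
  B via B→a a: +{a}
  S via S→b A: +{b}
  S via S→c: +{c}
  FIRST(S)={b,c}  FIRST(A)={a}  FIRST(B)={a}
round 2:
  B via B→S: +{b,c}
  FIRST(S)={b,c}  FIRST(A)={a}  FIRST(B)={a,b,c}
round 3:
  A via A→B A b: +{b,c}
  FIRST(S)={b,c}  FIRST(A)={a,b,c}  FIRST(B)={a,b,c}
round 4: (stable)
  FIRST(S)={b,c}  FIRST(A)={a,b,c}  FIRST(B)={a,b,c}

FOLLOW sets:
seed FOLLOW(S) with $
round 1:
  A→B A b: FOLLOW(B) ⊇ FIRST(A) = {a,b,c}; new: +{a,b,c}
  A→B A b: FOLLOW(A) ⊇ FIRST(b) = {b}; new: +{b}
  A→a S: FOLLOW(S) ⊇ FOLLOW(A) ⊇ {b}; new: +{b}
  B→B A a: FOLLOW(A) ⊇ FIRST(a) = {a}; new: +{a}
  B→S: FOLLOW(S) ⊇ FOLLOW(B) ⊇ {a,b,c}; new: +{a,c}
  S→b A: FOLLOW(A) ⊇ FOLLOW(S) ⊇ {$,a,b,c}; new: +{$,c}
  S→b B: FOLLOW(B) ⊇ FOLLOW(S) ⊇ {$,a,b,c}; new: +{$}
  S: {$,a,b,c}  A: {$,a,b,c}  B: {$,a,b,c}
round 2: done
  S: {$,a,b,c}  A: {$,a,b,c}  B: {$,a,b,c}

FOLLOW(B) = ["$", "a", "b", "c"]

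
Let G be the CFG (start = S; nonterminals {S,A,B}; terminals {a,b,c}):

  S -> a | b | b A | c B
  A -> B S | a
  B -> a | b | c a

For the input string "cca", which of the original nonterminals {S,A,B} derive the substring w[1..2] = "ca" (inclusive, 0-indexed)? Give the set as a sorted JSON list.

Convert to CNF:
  S -> T0 B | T2 A | a | b
  A -> B S | a
  B -> T0 T1 | a | b
  T0 -> c
  T1 -> a
  T2 -> b

CYK fill, restricted to cells inside w[1..2]:
  T[1,1] 'c' = {T0}  orig:{}
  T[2,2] 'a' = {A,B,S,T1}  orig:{A,B,S}
  T[1,2] 'ca' = {B,S}

Original NTs in T[1,2] deriving "ca": ["B", "S"]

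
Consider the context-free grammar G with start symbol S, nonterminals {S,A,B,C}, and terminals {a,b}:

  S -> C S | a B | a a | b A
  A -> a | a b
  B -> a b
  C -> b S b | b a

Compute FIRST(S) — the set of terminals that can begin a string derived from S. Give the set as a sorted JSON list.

FIRST iteration:
iter 1:
  A via A→a: +{a}
  B via B→a b: +{a}
  C via C→b S b: +{b}
  S via S→C S: +{b}
  S via S→a B: +{a}
  FIRST(S)={a,b}  FIRST(A)={a}  FIRST(B)={a}  FIRST(C)={b}
iter 2: done
  FIRST(S)={a,b}  FIRST(A)={a}  FIRST(B)={a}  FIRST(C)={b}

FIRST(S) = ["a", "b"]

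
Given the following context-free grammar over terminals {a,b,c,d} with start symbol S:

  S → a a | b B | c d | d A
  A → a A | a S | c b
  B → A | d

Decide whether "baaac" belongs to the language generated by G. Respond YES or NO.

CNF form of G:
  S -> T0 T0 | T1 T3 | T2 B | T3 A
  A -> T0 A | T0 S | T1 T2
  B -> T0 A | T0 S | T1 T2 | d
  T0 -> a
  T1 -> c
  T2 -> b
  T3 -> d

CYK fill:
  T[0,0] 'b' = {T2}  orig:{}
  T[1,1] 'a' = {T0}  orig:{}
  T[2,2] 'a' = {T0}  orig:{}
  T[3,3] 'a' = {T0}  orig:{}
  T[4,4] 'c' = {T1}  orig:{}
  T[0,1] 'ba' = ∅
  T[1,2] 'aa' = {S}
  T[2,3] 'aa' = {S}
  T[3,4] 'ac' = ∅
  T[0,2] 'baa' = ∅
  T[1,3] 'aaa' = {A,B}
  T[2,4] 'aac' = ∅
  T[0,3] 'baaa' = {S}
  T[1,4] 'aaac' = ∅
  T[0,4] 'baaac' = ∅

S ∉ T[0,4] ⇒ NO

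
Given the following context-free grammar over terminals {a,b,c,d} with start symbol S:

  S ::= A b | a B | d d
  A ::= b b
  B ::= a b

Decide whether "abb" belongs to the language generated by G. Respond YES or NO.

Convert to CNF:
  S -> A T0 | T1 B | T2 T2
  A -> T0 T0
  B -> T1 T0
  T0 -> b
  T1 -> a
  T2 -> d

CYK fill:
  [0..0]={T1}  "a"  orig:{}
  [1..1]={T0}  "b"  orig:{}
  [2..2]={T0}  "b"  orig:{}
  [0..1]={B}  "ab"
  [1..2]={A}  "bb"
  [0..2]=∅  "abb"

S ∉ T[0,2] ⇒ NO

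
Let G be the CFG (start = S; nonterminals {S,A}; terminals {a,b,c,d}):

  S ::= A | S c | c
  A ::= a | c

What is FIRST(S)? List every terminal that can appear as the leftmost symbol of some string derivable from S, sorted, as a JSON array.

Compute FIRST by fixpoint:
round 1:
  A via A→a: +{a}
  A via A→c: +{c}
  S via S→A: +{a,c}
  FIRST(S)={a,c}  FIRST(A)={a,c}
round 2: (no change)
  FIRST(S)={a,c}  FIRST(A)={a,c}

FIRST(S) = ["a", "c"]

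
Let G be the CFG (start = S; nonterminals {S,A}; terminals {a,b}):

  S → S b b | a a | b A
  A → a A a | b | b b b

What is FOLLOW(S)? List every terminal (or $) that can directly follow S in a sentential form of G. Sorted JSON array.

FIRST iteration:
round 1:
  A via A→a A a: +{a}
  A via A→b: +{b}
  S via S→a a: +{a}
  S via S→b A: +{b}
  FIRST[S]={a,b}  FIRST[A]={a,b}
round 2: done
  FIRST[S]={a,b}  FIRST[A]={a,b}

FOLLOW iteration:
FOLLOW(S) := {$}
pass 1:
  A→a A a: FOLLOW(A) ⊇ FIRST(a) = {a}; new: +{a}
  S→S b b: FOLLOW(S) ⊇ FIRST(b) = {b}; new: +{b}
  S→b A: FOLLOW(A) ⊇ FOLLOW(S) ⊇ {$,b}; new: +{$,b}
  S: {$,b}  A: {$,a,b}
pass 2: (no change)
  S: {$,b}  A: {$,a,b}

FOLLOW(S) = ["$", "b"]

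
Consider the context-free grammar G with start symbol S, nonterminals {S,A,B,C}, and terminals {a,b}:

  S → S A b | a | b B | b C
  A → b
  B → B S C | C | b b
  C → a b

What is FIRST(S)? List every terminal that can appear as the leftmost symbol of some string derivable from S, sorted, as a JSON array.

Compute FIRST by fixpoint:
[1]
  A via A→b: +{b}
  B via B→b b: +{b}
  C via C→a b: +{a}
  S via S→a: +{a}
  S via S→b B: +{b}
  FIRST(S)={a,b}  FIRST(A)={b}  FIRST(B)={b}  FIRST(C)={a}
[2]
  B via B→C: +{a}
  FIRST(S)={a,b}  FIRST(A)={b}  FIRST(B)={a,b}  FIRST(C)={a}
[3] — fixpoint
  FIRST(S)={a,b}  FIRST(A)={b}  FIRST(B)={a,b}  FIRST(C)={a}

FIRST(S) = ["a", "b"]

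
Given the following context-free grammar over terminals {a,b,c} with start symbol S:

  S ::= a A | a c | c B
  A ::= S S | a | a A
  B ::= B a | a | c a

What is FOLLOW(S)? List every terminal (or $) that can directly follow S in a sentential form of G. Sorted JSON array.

Compute FIRST by fixpoint:
pass 1:
  A via A→a: +{a}
  B via B→a: +{a}
  B via B→c a: +{c}
  S via S→a A: +{a}
  S via S→c B: +{c}
  S: {a,c}  A: {a}  B: {a,c}
pass 2:
  A via A→S S: +{c}
  S: {a,c}  A: {a,c}  B: {a,c}
pass 3: (stable)
  S: {a,c}  A: {a,c}  B: {a,c}

Compute FOLLOW by fixpoint:
initialize: $ ∈ FOLLOW(S)
pass 1:
  A→S S: FOLLOW(S) ⊇ FIRST(S) = {a,c}; new: +{a,c}
  B→B a: FOLLOW(B) ⊇ FIRST(a) = {a}; new: +{a}
  S→a A: FOLLOW(A) ⊇ FOLLOW(S) ⊇ {$,a,c}; new: +{$,a,c}
  S→c B: FOLLOW(B) ⊇ FOLLOW(S) ⊇ {$,a,c}; new: +{$,c}
  S: {$,a,c}  A: {$,a,c}  B: {$,a,c}
pass 2: (no change)
  S: {$,a,c}  A: {$,a,c}  B: {$,a,c}

FOLLOW(S) = ["$", "a", "c"]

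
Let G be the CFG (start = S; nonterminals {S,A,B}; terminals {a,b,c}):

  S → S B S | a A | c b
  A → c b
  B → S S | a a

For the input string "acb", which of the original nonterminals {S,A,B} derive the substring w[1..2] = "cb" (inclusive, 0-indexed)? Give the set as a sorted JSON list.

Convert to CNF:
  S -> S X3 | T0 T1 | T2 A
  A -> T0 T1
  B -> S S | T2 T2
  T0 -> c
  T1 -> b
  T2 -> a
  X3 -> B S

CYK fill (cells [i..j] with 1 ≤ i ≤ j ≤ 2 only):
  [1..1]={T0}  "c"  orig:{}
  [2..2]={T1}  "b"  orig:{}
  [1..2]={A,S}  "cb"

Original NTs in T[1,2] deriving "cb": ["A", "S"]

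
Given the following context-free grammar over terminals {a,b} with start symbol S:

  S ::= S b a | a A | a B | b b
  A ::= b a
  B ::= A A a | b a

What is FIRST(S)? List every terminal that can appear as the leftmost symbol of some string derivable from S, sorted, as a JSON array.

FIRST sets, iterate to fixpoint:
iter 1:
  A via A→b a: +{b}
  B via B→A A a: +{b}
  S via S→a A: +{a}
  S via S→b b: +{b}
  FIRST(S)={a,b}  FIRST(A)={b}  FIRST(B)={b}
iter 2: — fixpoint
  FIRST(S)={a,b}  FIRST(A)={b}  FIRST(B)={b}

FIRST(S) = ["a", "b"]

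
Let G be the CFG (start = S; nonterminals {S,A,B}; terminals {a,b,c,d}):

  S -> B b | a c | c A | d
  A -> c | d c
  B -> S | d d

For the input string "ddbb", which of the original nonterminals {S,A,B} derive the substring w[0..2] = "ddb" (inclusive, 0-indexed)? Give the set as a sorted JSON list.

Convert to CNF:
  S -> B T2 | T1 A | T3 T1 | d
  A -> T0 T1 | c
  B -> B T2 | T0 T0 | T1 A | T3 T1 | d
  T0 -> d
  T1 -> c
  T2 -> b
  T3 -> a

CYK fill, restricted to cells inside w[0..2]:
  [0..0]={B,S,T0}  "d"  orig:{B,S}
  [1..1]={B,S,T0}  "d"  orig:{B,S}
  [2..2]={T2}  "b"  orig:{}
  [0..1]={B}  "dd"
  [1..2]={B,S}  "db"
  [0..2]={B,S}  "ddb"

Original NTs in T[0,2] deriving "ddb": ["B", "S"]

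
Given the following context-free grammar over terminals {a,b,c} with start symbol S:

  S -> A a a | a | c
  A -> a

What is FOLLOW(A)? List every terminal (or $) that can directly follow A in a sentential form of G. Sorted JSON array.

FIRST iteration:
round 1:
  A via A→a: +{a}
  S via S→A a a: +{a}
  S via S→c: +{c}
  FIRST[S]={a,c}  FIRST[A]={a}
round 2: — fixpoint
  FIRST[S]={a,c}  FIRST[A]={a}

Compute FOLLOW by fixpoint:
initialize: $ ∈ FOLLOW(S)
round 1:
  S→A a a: FOLLOW(A) ⊇ FIRST(a) = {a}; new: +{a}
  FOLLOW(S)={$}  FOLLOW(A)={a}
round 2: (no change)
  FOLLOW(S)={$}  FOLLOW(A)={a}

FOLLOW(A) = ["a"]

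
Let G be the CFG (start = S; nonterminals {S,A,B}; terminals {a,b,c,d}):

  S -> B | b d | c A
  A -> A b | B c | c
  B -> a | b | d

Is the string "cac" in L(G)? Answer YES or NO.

CNF form of G:
  S -> T0 T2 | T1 A | a | b | d
  A -> A T0 | B T1 | c
  B -> a | b | d
  T0 -> b
  T1 -> c
  T2 -> d

CYK table (by increasing span):
  T[0,0] 'c' = {A,T1}  orig:{A}
  T[1,1] 'a' = {B,S}
  T[2,2] 'c' = {A,T1}  orig:{A}
  T[0,1] 'ca' = ∅
  T[1,2] 'ac' = {A}
  T[0,2] 'cac' = {S}

S ∈ T[0,2] ⇒ YES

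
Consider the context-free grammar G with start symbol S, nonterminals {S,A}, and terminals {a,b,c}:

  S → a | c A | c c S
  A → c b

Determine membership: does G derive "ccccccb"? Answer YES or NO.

CNF form of G:
  S -> T0 A | T0 X2 | a
  A -> T0 T1
  T0 -> c
  T1 -> b
  X2 -> T0 S

CYK fill:
  [0..0]={T0}  "c"  orig:{}
  [1..1]={T0}  "c"  orig:{}
  [2..2]={T0}  "c"  orig:{}
  [3..3]={T0}  "c"  orig:{}
  [4..4]={T0}  "c"  orig:{}
  [5..5]={T0}  "c"  orig:{}
  [6..6]={T1}  "b"  orig:{}
  [0..1]=∅  "cc"
  [1..2]=∅  "cc"
  [2..3]=∅  "cc"
  [3..4]=∅  "cc"
  [4..5]=∅  "cc"
  [5..6]={A}  "cb"
  [0..2]=∅  "ccc"
  [1..3]=∅  "ccc"
  [2..4]=∅  "ccc"
  [3..5]=∅  "ccc"
  [4..6]={S}  "ccb"
  [0..3]=∅  "cccc"
  [1..4]=∅  "cccc"
  [2..5]=∅  "cccc"
  [3..6]={X2}  "cccb"  orig:{}
  [0..4]=∅  "ccccc"
  [1..5]=∅  "ccccc"
  [2..6]={S}  "ccccb"
  [0..5]=∅  "cccccc"
  [1..6]={X2}  "cccccb"  orig:{}
  [0..6]={S}  "ccccccb"

S ∈ T[0,6] ⇒ YES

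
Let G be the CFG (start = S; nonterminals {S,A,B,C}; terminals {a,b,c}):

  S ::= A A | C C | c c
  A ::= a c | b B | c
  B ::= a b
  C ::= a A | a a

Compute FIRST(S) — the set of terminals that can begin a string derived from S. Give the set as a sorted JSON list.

Compute FIRST by fixpoint:
[1]
  A via A→a c: +{a}
  A via A→b B: +{b}
  A via A→c: +{c}
  B via B→a b: +{a}
  C via C→a A: +{a}
  S via S→A A: +{a,b,c}
  FIRST[S]={a,b,c}  FIRST[A]={a,b,c}  FIRST[B]={a}  FIRST[C]={a}
[2] — fixpoint
  FIRST[S]={a,b,c}  FIRST[A]={a,b,c}  FIRST[B]={a}  FIRST[C]={a}

FIRST(S) = ["a", "b", "c"]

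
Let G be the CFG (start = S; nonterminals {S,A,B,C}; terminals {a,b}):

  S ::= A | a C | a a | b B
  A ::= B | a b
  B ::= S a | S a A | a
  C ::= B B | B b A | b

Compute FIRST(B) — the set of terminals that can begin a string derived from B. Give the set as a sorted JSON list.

FIRST iteration:
pass 1:
  A via A→a b: +{a}
  B via B→a: +{a}
  C via C→B B: +{a}
  C via C→b: +{b}
  S via S→A: +{a}
  S via S→b B: +{b}
  S: {a,b}  A: {a}  B: {a}  C: {a,b}
pass 2:
  B via B→S a: +{b}
  S: {a,b}  A: {a}  B: {a,b}  C: {a,b}
pass 3:
  A via A→B: +{b}
  S: {a,b}  A: {a,b}  B: {a,b}  C: {a,b}
pass 4: done
  S: {a,b}  A: {a,b}  B: {a,b}  C: {a,b}

FIRST(B) = ["a", "b"]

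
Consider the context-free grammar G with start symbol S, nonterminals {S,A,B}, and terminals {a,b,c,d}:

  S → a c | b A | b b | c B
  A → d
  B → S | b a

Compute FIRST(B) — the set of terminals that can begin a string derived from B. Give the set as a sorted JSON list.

Compute FIRST by fixpoint:
iter 1:
  A via A→d: +{d}
  B via B→b a: +{b}
  S via S→a c: +{a}
  S via S→b A: +{b}
  S via S→c B: +{c}
  S: {a,b,c}  A: {d}  B: {b}
iter 2:
  B via B→S: +{a,c}
  S: {a,b,c}  A: {d}  B: {a,b,c}
iter 3: (stable)
  S: {a,b,c}  A: {d}  B: {a,b,c}

FIRST(B) = ["a", "b", "c"]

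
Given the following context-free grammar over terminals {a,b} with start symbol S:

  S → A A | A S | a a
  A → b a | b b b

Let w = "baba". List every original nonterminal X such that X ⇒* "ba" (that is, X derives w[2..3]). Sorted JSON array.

Convert to CNF:
  S -> A A | A S | T1 T1
  A -> T0 T1 | T0 X2
  T0 -> b
  T1 -> a
  X2 -> T0 T0

CYK fill, restricted to cells inside w[2..3]:
  T[2,2] 'b' = {T0}  orig:{}
  T[3,3] 'a' = {T1}  orig:{}
  T[2,3] 'ba' = {A}

Original NTs in T[2,3] deriving "ba": ["A"]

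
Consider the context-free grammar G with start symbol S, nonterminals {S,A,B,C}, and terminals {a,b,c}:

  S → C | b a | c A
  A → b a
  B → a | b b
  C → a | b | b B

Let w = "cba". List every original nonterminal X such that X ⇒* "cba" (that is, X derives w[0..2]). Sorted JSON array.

CNF form of G:
  S -> T0 B | T0 T1 | T2 A | a | b
  A -> T0 T1
  B -> T0 T0 | a
  C -> T0 B | a | b
  T0 -> b
  T1 -> a
  T2 -> c

CYK fill (cells [i..j] with 0 ≤ i ≤ j ≤ 2 only):
  T[0,0] 'c' = {T2}  orig:{}
  T[1,1] 'b' = {C,S,T0}  orig:{C,S}
  T[2,2] 'a' = {B,C,S,T1}  orig:{B,C,S}
  T[0,1] 'cb' = ∅
  T[1,2] 'ba' = {A,C,S}
  T[0,2] 'cba' = {S}

Original NTs in T[0,2] deriving "cba": ["S"]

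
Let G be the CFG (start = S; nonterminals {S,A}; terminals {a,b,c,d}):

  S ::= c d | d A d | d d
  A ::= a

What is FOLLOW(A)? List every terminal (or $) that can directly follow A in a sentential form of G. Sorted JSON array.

Compute FIRST by fixpoint:
iter 1:
  A via A→a: +{a}
  S via S→c d: +{c}
  S via S→d A d: +{d}
  FIRST[S]={c,d}  FIRST[A]={a}
iter 2: — fixpoint
  FIRST[S]={c,d}  FIRST[A]={a}

Compute FOLLOW by fixpoint:
initialize: $ ∈ FOLLOW(S)
[1]
  S→d A d: FOLLOW(A) ⊇ FIRST(d) = {d}; new: +{d}
  FOLLOW[S]={$}  FOLLOW[A]={d}
[2] — fixpoint
  FOLLOW[S]={$}  FOLLOW[A]={d}

FOLLOW(A) = ["d"]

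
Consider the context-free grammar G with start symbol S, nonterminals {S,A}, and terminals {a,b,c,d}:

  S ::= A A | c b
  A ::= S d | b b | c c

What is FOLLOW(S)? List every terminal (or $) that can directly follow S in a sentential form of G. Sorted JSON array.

FIRST iteration:
[1]
  A via A→b b: +{b}
  A via A→c c: +{c}
  S via S→A A: +{b,c}
  FIRST[S]={b,c}  FIRST[A]={b,c}
[2] — fixpoint
  FIRST[S]={b,c}  FIRST[A]={b,c}

FOLLOW iteration:
seed FOLLOW(S) with $
round 1:
  A→S d: FOLLOW(S) ⊇ FIRST(d) = {d}; new: +{d}
  S→A A: FOLLOW(A) ⊇ FIRST(A) = {b,c}; new: +{b,c}
  S→A A: FOLLOW(A) ⊇ FOLLOW(S) ⊇ {$,d}; new: +{$,d}
  S: {$,d}  A: {$,b,c,d}
round 2: — fixpoint
  S: {$,d}  A: {$,b,c,d}

FOLLOW(S) = ["$", "d"]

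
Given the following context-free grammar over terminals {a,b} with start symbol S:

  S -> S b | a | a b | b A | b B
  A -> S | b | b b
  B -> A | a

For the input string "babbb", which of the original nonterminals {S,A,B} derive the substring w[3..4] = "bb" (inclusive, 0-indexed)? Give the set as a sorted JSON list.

Convert to CNF:
  S -> S T0 | T0 A | T0 B | T1 T0 | a
  A -> S T0 | T0 A | T0 B | T0 T0 | T1 T0 | a | b
  B -> S T0 | T0 A | T0 B | T0 T0 | T1 T0 | a | b
  T0 -> b
  T1 -> a

CYK fill (cells [i..j] with 3 ≤ i ≤ j ≤ 4 only):
  cell(3,3) b: {A,B,T0}  orig:{A,B}
  cell(4,4) b: {A,B,T0}  orig:{A,B}
  cell(3,4) bb: {A,B,S}

Original NTs in T[3,4] deriving "bb": ["A", "B", "S"]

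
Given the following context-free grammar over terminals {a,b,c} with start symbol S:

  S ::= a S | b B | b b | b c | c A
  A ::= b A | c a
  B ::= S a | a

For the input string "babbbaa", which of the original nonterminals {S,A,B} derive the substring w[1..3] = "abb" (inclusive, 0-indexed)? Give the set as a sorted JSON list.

CNF form of G:
  S -> T0 B | T0 T0 | T0 T1 | T1 A | T2 S
  A -> T0 A | T1 T2
  B -> S T2 | a
  T0 -> b
  T1 -> c
  T2 -> a

Fill CYK table bottom-up (cells [i..j] with 1 ≤ i ≤ j ≤ 3 only):
  [1..1]={B,T2}  "a"  orig:{B}
  [2..2]={T0}  "b"  orig:{}
  [3..3]={T0}  "b"  orig:{}
  [1..2]=∅  "ab"
  [2..3]={S}  "bb"
  [1..3]={S}  "abb"

Original NTs in T[1,3] deriving "abb": ["S"]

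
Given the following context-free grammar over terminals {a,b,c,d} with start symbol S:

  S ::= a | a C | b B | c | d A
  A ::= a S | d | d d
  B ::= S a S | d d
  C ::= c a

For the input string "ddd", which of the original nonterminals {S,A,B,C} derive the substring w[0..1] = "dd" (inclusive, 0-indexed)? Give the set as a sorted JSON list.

Convert to CNF:
  S -> T0 C | T1 A | T3 B | a | c
  A -> T0 S | T1 T1 | d
  B -> S X4 | T1 T1
  C -> T2 T0
  T0 -> a
  T1 -> d
  T2 -> c
  T3 -> b
  X4 -> T0 S

Fill CYK table bottom-up — only the sub-triangle for w[0..1]:
  cell(0,0) d: {A,T1}  orig:{A}
  cell(1,1) d: {A,T1}  orig:{A}
  cell(0,1) dd: {A,B,S}

Original NTs in T[0,1] deriving "dd": ["A", "B", "S"]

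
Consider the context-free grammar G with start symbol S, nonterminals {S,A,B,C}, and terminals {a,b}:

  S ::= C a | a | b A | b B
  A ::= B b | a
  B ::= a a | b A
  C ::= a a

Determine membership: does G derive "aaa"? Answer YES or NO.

Convert to CNF:
  S -> C T1 | T0 A | T0 B | a
  A -> B T0 | a
  B -> T0 A | T1 T1
  C -> T1 T1
  T0 -> b
  T1 -> a

CYK fill:
  [0..0]={A,S,T1}  "a"  orig:{A,S}
  [1..1]={A,S,T1}  "a"  orig:{A,S}
  [2..2]={A,S,T1}  "a"  orig:{A,S}
  [0..1]={B,C}  "aa"
  [1..2]={B,C}  "aa"
  [0..2]={S}  "aaa"

S ∈ T[0,2] ⇒ YES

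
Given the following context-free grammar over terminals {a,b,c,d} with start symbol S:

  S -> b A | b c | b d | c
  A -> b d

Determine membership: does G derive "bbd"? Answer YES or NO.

CNF form of G:
  S -> T0 A | T0 T1 | T0 T2 | c
  A -> T0 T1
  T0 -> b
  T1 -> d
  T2 -> c

CYK table (by increasing span):
  [0..0]={T0}  "b"  orig:{}
  [1..1]={T0}  "b"  orig:{}
  [2..2]={T1}  "d"  orig:{}
  [0..1]=∅  "bb"
  [1..2]={A,S}  "bd"
  [0..2]={S}  "bbd"

S ∈ T[0,2] ⇒ YES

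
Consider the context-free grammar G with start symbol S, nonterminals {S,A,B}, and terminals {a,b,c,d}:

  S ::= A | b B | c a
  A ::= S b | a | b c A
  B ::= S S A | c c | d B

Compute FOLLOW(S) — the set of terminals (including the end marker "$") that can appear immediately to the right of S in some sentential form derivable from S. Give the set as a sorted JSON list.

FIRST sets, iterate to fixpoint:
pass 1:
  A via A→a: +{a}
  A via A→b c A: +{b}
  B via B→c c: +{c}
  B via B→d B: +{d}
  S via S→A: +{a,b}
  S via S→c a: +{c}
  S: {a,b,c}  A: {a,b}  B: {c,d}
pass 2:
  A via A→S b: +{c}
  B via B→S S A: +{a,b}
  S: {a,b,c}  A: {a,b,c}  B: {a,b,c,d}
pass 3: done
  S: {a,b,c}  A: {a,b,c}  B: {a,b,c,d}

FOLLOW sets:
FOLLOW(S) := {$}
round 1:
  A→S b: FOLLOW(S) ⊇ FIRST(b) = {b}; new: +{b}
  B→S S A: FOLLOW(S) ⊇ FIRST(S) = {a,b,c}; new: +{a,c}
  S→A: FOLLOW(A) ⊇ FOLLOW(S) ⊇ {$,a,b,c}; new: +{$,a,b,c}
  S→b B: FOLLOW(B) ⊇ FOLLOW(S) ⊇ {$,a,b,c}; new: +{$,a,b,c}
  FOLLOW[S]={$,a,b,c}  FOLLOW[A]={$,a,b,c}  FOLLOW[B]={$,a,b,c}
round 2: — fixpoint
  FOLLOW[S]={$,a,b,c}  FOLLOW[A]={$,a,b,c}  FOLLOW[B]={$,a,b,c}

FOLLOW(S) = ["$", "a", "b", "c"]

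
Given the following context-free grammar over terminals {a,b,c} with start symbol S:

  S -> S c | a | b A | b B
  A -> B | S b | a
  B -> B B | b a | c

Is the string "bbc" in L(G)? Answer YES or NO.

CNF form of G:
  S -> S T2 | T0 A | T0 B | a
  A -> B B | S T0 | T0 T1 | a | c
  B -> B B | T0 T1 | c
  T0 -> b
  T1 -> a
  T2 -> c

Fill CYK table bottom-up:
  cell(0,0) b: {T0}  orig:{}
  cell(1,1) b: {T0}  orig:{}
  cell(2,2) c: {A,B,T2}  orig:{A,B}
  cell(0,1) bb: ∅
  cell(1,2) bc: {S}
  cell(0,2) bbc: ∅

S ∉ T[0,2] ⇒ NO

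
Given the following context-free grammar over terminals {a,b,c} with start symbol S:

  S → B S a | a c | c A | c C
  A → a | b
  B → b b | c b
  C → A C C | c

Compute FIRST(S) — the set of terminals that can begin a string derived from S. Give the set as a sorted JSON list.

FIRST iteration:
pass 1:
  A via A→a: +{a}
  A via A→b: +{b}
  B via B→b b: +{b}
  B via B→c b: +{c}
  C via C→A C C: +{a,b}
  C via C→c: +{c}
  S via S→B S a: +{b,c}
  S via S→a c: +{a}
  FIRST[S]={a,b,c}  FIRST[A]={a,b}  FIRST[B]={b,c}  FIRST[C]={a,b,c}
pass 2: (stable)
  FIRST[S]={a,b,c}  FIRST[A]={a,b}  FIRST[B]={b,c}  FIRST[C]={a,b,c}

FIRST(S) = ["a", "b", "c"]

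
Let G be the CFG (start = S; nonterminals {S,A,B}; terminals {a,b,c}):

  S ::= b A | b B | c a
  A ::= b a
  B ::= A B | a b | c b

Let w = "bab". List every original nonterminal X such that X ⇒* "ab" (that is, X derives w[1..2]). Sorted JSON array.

CNF form of G:
  S -> T0 A | T0 B | T2 T1
  A -> T0 T1
  B -> A B | T1 T0 | T2 T0
  T0 -> b
  T1 -> a
  T2 -> c

CYK table (by increasing span), restricted to cells inside w[1..2]:
  [1..1]={T1}  "a"  orig:{}
  [2..2]={T0}  "b"  orig:{}
  [1..2]={B}  "ab"

Original NTs in T[1,2] deriving "ab": ["B"]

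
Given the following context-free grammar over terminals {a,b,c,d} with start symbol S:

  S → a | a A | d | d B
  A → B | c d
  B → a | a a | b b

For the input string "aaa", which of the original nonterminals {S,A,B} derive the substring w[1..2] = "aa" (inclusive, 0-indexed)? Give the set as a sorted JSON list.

Convert to CNF:
  S -> T0 A | T3 B | a | d
  A -> T0 T0 | T1 T1 | T2 T3 | a
  B -> T0 T0 | T1 T1 | a
  T0 -> a
  T1 -> b
  T2 -> c
  T3 -> d

Fill CYK table bottom-up (cells [i..j] with 1 ≤ i ≤ j ≤ 2 only):
  cell(1,1) a: {A,B,S,T0}  orig:{A,B,S}
  cell(2,2) a: {A,B,S,T0}  orig:{A,B,S}
  cell(1,2) aa: {A,B,S}

Original NTs in T[1,2] deriving "aa": ["A", "B", "S"]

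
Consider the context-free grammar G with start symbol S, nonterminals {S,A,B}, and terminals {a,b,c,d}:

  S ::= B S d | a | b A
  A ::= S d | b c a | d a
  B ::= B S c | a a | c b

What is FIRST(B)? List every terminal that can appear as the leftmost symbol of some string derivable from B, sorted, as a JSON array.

Compute FIRST by fixpoint:
pass 1:
  A via A→b c a: +{b}
  A via A→d a: +{d}
  B via B→a a: +{a}
  B via B→c b: +{c}
  S via S→B S d: +{a,c}
  S via S→b A: +{b}
  S: {a,b,c}  A: {b,d}  B: {a,c}
pass 2:
  A via A→S d: +{a,c}
  S: {a,b,c}  A: {a,b,c,d}  B: {a,c}
pass 3: (stable)
  S: {a,b,c}  A: {a,b,c,d}  B: {a,c}

FIRST(B) = ["a", "c"]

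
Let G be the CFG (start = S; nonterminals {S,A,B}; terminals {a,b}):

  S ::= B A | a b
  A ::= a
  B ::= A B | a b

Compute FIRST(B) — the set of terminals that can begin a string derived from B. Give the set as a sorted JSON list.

Compute FIRST by fixpoint:
iter 1:
  A via A→a: +{a}
  B via B→A B: +{a}
  S via S→B A: +{a}
  FIRST(S)={a}  FIRST(A)={a}  FIRST(B)={a}
iter 2: (stable)
  FIRST(S)={a}  FIRST(A)={a}  FIRST(B)={a}

FIRST(B) = ["a"]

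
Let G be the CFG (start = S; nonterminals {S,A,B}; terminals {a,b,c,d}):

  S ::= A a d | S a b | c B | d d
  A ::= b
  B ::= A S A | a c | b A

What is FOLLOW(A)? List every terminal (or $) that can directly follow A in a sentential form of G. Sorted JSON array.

FIRST iteration:
[1]
  A via A→b: +{b}
  B via B→A S A: +{b}
  B via B→a c: +{a}
  S via S→A a d: +{b}
  S via S→c B: +{c}
  S via S→d d: +{d}
  S: {b,c,d}  A: {b}  B: {a,b}
[2] — fixpoint
  S: {b,c,d}  A: {b}  B: {a,b}

FOLLOW iteration:
FOLLOW(S) := {$}
pass 1:
  B→A S A: FOLLOW(A) ⊇ FIRST(S) = {b,c,d}; new: +{b,c,d}
  B→A S A: FOLLOW(S) ⊇ FIRST(A) = {b}; new: +{b}
  S→A a d: FOLLOW(A) ⊇ FIRST(a) = {a}; new: +{a}
  S→S a b: FOLLOW(S) ⊇ FIRST(a) = {a}; new: +{a}
  S→c B: FOLLOW(B) ⊇ FOLLOW(S) ⊇ {$,a,b}; new: +{$,a,b}
  FOLLOW(S)={$,a,b}  FOLLOW(A)={a,b,c,d}  FOLLOW(B)={$,a,b}
pass 2:
  B→A S A: FOLLOW(A) ⊇ FOLLOW(B) ⊇ {$,a,b}; new: +{$}
  FOLLOW(S)={$,a,b}  FOLLOW(A)={$,a,b,c,d}  FOLLOW(B)={$,a,b}
pass 3: (stable)
  FOLLOW(S)={$,a,b}  FOLLOW(A)={$,a,b,c,d}  FOLLOW(B)={$,a,b}

FOLLOW(A) = ["$", "a", "b", "c", "d"]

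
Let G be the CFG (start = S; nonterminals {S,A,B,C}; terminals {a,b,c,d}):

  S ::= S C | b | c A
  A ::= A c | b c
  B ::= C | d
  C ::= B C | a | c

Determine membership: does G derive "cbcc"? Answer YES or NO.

Convert to CNF:
  S -> S C | T0 A | b
  A -> A T0 | T1 T0
  B -> B C | a | c | d
  C -> B C | a | c
  T0 -> c
  T1 -> b

Fill CYK table bottom-up:
  T[0,0] 'c' = {B,C,T0}  orig:{B,C}
  T[1,1] 'b' = {S,T1}  orig:{S}
  T[2,2] 'c' = {B,C,T0}  orig:{B,C}
  T[3,3] 'c' = {B,C,T0}  orig:{B,C}
  T[0,1] 'cb' = ∅
  T[1,2] 'bc' = {A,S}
  T[2,3] 'cc' = {B,C}
  T[0,2] 'cbc' = {S}
  T[1,3] 'bcc' = {A,S}
  T[0,3] 'cbcc' = {S}

S ∈ T[0,3] ⇒ YES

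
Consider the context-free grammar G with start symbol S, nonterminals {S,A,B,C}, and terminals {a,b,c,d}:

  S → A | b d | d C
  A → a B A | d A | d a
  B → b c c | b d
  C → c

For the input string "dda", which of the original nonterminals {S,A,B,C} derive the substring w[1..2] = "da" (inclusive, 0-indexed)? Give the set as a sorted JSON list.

Convert to CNF:
  S -> T0 X6 | T1 A | T1 C | T1 T0 | T2 T1
  A -> T0 X4 | T1 A | T1 T0
  B -> T2 T1 | T2 X5
  C -> c
  T0 -> a
  T1 -> d
  T2 -> b
  T3 -> c
  X4 -> B A
  X5 -> T3 T3
  X6 -> B A

Fill CYK table bottom-up — only the sub-triangle for w[1..2]:
  T[1,1] 'd' = {T1}  orig:{}
  T[2,2] 'a' = {T0}  orig:{}
  T[1,2] 'da' = {A,S}

Original NTs in T[1,2] deriving "da": ["A", "S"]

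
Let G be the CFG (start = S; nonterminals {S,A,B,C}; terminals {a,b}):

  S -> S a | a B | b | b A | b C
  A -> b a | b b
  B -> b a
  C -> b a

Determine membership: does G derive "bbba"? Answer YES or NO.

CNF form of G:
  S -> S T1 | T0 A | T0 C | T1 B | b
  A -> T0 T0 | T0 T1
  B -> T0 T1
  C -> T0 T1
  T0 -> b
  T1 -> a

Fill CYK table bottom-up:
  [0..0]={S,T0}  "b"  orig:{S}
  [1..1]={S,T0}  "b"  orig:{S}
  [2..2]={S,T0}  "b"  orig:{S}
  [3..3]={T1}  "a"  orig:{}
  [0..1]={A}  "bb"
  [1..2]={A}  "bb"
  [2..3]={A,B,C,S}  "ba"
  [0..2]={S}  "bbb"
  [1..3]={S}  "bba"
  [0..3]={S}  "bbba"

S ∈ T[0,3] ⇒ YES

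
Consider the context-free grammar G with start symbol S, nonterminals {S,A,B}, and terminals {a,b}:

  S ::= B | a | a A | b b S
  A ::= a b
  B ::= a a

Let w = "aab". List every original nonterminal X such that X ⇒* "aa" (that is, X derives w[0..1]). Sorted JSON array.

CNF form of G:
  S -> T0 A | T0 T0 | T1 X2 | a
  A -> T0 T1
  B -> T0 T0
  T0 -> a
  T1 -> b
  X2 -> T1 S

CYK fill — only the sub-triangle for w[0..1]:
  [0..0]={S,T0}  "a"  orig:{S}
  [1..1]={S,T0}  "a"  orig:{S}
  [0..1]={B,S}  "aa"

Original NTs in T[0,1] deriving "aa": ["B", "S"]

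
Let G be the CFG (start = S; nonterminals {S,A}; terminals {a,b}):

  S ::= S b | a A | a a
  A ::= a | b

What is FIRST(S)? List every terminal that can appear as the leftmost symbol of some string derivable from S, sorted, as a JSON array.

FIRST iteration:
pass 1:
  A via A→a: +{a}
  A via A→b: +{b}
  S via S→a A: +{a}
  FIRST[S]={a}  FIRST[A]={a,b}
pass 2: (stable)
  FIRST[S]={a}  FIRST[A]={a,b}

FIRST(S) = ["a"]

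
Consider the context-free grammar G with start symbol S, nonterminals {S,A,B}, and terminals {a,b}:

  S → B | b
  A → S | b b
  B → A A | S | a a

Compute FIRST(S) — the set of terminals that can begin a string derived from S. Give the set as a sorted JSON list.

FIRST iteration:
iter 1:
  A via A→b b: +{b}
  B via B→A A: +{b}
  B via B→a a: +{a}
  S via S→B: +{a,b}
  FIRST(S)={a,b}  FIRST(A)={b}  FIRST(B)={a,b}
iter 2:
  A via A→S: +{a}
  FIRST(S)={a,b}  FIRST(A)={a,b}  FIRST(B)={a,b}
iter 3: (no change)
  FIRST(S)={a,b}  FIRST(A)={a,b}  FIRST(B)={a,b}

FIRST(S) = ["a", "b"]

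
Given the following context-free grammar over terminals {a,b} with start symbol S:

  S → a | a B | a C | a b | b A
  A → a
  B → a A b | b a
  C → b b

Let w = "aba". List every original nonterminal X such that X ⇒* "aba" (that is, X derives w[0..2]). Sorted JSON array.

Convert to CNF:
  S -> T0 B | T0 C | T0 T1 | T1 A | a
  A -> a
  B -> T0 X2 | T1 T0
  C -> T1 T1
  T0 -> a
  T1 -> b
  X2 -> A T1

Fill CYK table bottom-up — only the sub-triangle for w[0..2]:
  cell(0,0) a: {A,S,T0}  orig:{A,S}
  cell(1,1) b: {T1}  orig:{}
  cell(2,2) a: {A,S,T0}  orig:{A,S}
  cell(0,1) ab: {S,X2}  orig:{S}
  cell(1,2) ba: {B,S}
  cell(0,2) aba: {S}

Original NTs in T[0,2] deriving "aba": ["S"]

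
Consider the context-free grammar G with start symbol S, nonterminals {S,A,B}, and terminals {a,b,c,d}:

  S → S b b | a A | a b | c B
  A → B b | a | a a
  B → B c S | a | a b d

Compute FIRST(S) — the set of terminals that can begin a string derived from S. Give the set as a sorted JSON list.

Compute FIRST by fixpoint:
pass 1:
  A via A→a: +{a}
  B via B→a: +{a}
  S via S→a A: +{a}
  S via S→c B: +{c}
  FIRST(S)={a,c}  FIRST(A)={a}  FIRST(B)={a}
pass 2: done
  FIRST(S)={a,c}  FIRST(A)={a}  FIRST(B)={a}

FIRST(S) = ["a", "c"]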